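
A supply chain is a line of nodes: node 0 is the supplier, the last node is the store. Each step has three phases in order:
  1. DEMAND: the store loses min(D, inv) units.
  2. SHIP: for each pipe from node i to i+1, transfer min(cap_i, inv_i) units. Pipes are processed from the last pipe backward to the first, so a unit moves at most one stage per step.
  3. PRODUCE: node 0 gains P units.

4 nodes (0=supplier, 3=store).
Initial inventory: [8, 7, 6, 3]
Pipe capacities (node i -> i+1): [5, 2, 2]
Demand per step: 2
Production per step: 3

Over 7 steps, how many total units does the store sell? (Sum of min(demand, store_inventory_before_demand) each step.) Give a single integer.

Answer: 14

Derivation:
Step 1: sold=2 (running total=2) -> [6 10 6 3]
Step 2: sold=2 (running total=4) -> [4 13 6 3]
Step 3: sold=2 (running total=6) -> [3 15 6 3]
Step 4: sold=2 (running total=8) -> [3 16 6 3]
Step 5: sold=2 (running total=10) -> [3 17 6 3]
Step 6: sold=2 (running total=12) -> [3 18 6 3]
Step 7: sold=2 (running total=14) -> [3 19 6 3]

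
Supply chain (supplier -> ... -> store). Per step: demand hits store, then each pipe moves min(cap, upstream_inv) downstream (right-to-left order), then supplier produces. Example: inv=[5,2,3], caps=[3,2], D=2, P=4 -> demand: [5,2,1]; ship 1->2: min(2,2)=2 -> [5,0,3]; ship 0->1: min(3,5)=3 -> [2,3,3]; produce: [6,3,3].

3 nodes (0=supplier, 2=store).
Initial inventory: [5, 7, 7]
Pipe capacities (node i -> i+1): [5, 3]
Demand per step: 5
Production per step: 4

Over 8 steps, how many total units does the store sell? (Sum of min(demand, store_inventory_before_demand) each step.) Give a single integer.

Answer: 28

Derivation:
Step 1: sold=5 (running total=5) -> [4 9 5]
Step 2: sold=5 (running total=10) -> [4 10 3]
Step 3: sold=3 (running total=13) -> [4 11 3]
Step 4: sold=3 (running total=16) -> [4 12 3]
Step 5: sold=3 (running total=19) -> [4 13 3]
Step 6: sold=3 (running total=22) -> [4 14 3]
Step 7: sold=3 (running total=25) -> [4 15 3]
Step 8: sold=3 (running total=28) -> [4 16 3]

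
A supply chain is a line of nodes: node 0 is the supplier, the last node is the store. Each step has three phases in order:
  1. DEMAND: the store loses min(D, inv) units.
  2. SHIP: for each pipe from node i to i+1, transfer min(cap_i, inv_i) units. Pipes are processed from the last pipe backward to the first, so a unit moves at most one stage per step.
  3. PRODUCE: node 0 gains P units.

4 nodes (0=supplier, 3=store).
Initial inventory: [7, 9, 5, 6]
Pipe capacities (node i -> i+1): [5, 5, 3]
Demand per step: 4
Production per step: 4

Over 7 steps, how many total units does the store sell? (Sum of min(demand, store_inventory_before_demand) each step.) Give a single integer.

Step 1: sold=4 (running total=4) -> [6 9 7 5]
Step 2: sold=4 (running total=8) -> [5 9 9 4]
Step 3: sold=4 (running total=12) -> [4 9 11 3]
Step 4: sold=3 (running total=15) -> [4 8 13 3]
Step 5: sold=3 (running total=18) -> [4 7 15 3]
Step 6: sold=3 (running total=21) -> [4 6 17 3]
Step 7: sold=3 (running total=24) -> [4 5 19 3]

Answer: 24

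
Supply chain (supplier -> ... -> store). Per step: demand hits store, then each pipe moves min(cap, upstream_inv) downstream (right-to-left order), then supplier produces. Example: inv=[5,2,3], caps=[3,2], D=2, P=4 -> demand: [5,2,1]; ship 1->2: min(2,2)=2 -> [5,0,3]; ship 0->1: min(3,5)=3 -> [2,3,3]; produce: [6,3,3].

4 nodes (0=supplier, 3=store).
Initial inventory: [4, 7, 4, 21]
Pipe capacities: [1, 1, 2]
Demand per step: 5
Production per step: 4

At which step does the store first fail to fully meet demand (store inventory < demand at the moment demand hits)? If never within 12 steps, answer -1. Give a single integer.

Step 1: demand=5,sold=5 ship[2->3]=2 ship[1->2]=1 ship[0->1]=1 prod=4 -> [7 7 3 18]
Step 2: demand=5,sold=5 ship[2->3]=2 ship[1->2]=1 ship[0->1]=1 prod=4 -> [10 7 2 15]
Step 3: demand=5,sold=5 ship[2->3]=2 ship[1->2]=1 ship[0->1]=1 prod=4 -> [13 7 1 12]
Step 4: demand=5,sold=5 ship[2->3]=1 ship[1->2]=1 ship[0->1]=1 prod=4 -> [16 7 1 8]
Step 5: demand=5,sold=5 ship[2->3]=1 ship[1->2]=1 ship[0->1]=1 prod=4 -> [19 7 1 4]
Step 6: demand=5,sold=4 ship[2->3]=1 ship[1->2]=1 ship[0->1]=1 prod=4 -> [22 7 1 1]
Step 7: demand=5,sold=1 ship[2->3]=1 ship[1->2]=1 ship[0->1]=1 prod=4 -> [25 7 1 1]
Step 8: demand=5,sold=1 ship[2->3]=1 ship[1->2]=1 ship[0->1]=1 prod=4 -> [28 7 1 1]
Step 9: demand=5,sold=1 ship[2->3]=1 ship[1->2]=1 ship[0->1]=1 prod=4 -> [31 7 1 1]
Step 10: demand=5,sold=1 ship[2->3]=1 ship[1->2]=1 ship[0->1]=1 prod=4 -> [34 7 1 1]
Step 11: demand=5,sold=1 ship[2->3]=1 ship[1->2]=1 ship[0->1]=1 prod=4 -> [37 7 1 1]
Step 12: demand=5,sold=1 ship[2->3]=1 ship[1->2]=1 ship[0->1]=1 prod=4 -> [40 7 1 1]
First stockout at step 6

6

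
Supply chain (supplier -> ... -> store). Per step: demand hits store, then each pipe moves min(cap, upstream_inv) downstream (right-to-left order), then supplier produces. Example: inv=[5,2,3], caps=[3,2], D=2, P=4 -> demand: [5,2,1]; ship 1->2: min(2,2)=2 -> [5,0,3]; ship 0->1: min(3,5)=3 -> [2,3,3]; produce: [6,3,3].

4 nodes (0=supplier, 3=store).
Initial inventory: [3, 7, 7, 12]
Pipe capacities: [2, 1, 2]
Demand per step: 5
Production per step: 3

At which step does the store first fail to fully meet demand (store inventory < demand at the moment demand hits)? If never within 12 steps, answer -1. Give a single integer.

Step 1: demand=5,sold=5 ship[2->3]=2 ship[1->2]=1 ship[0->1]=2 prod=3 -> [4 8 6 9]
Step 2: demand=5,sold=5 ship[2->3]=2 ship[1->2]=1 ship[0->1]=2 prod=3 -> [5 9 5 6]
Step 3: demand=5,sold=5 ship[2->3]=2 ship[1->2]=1 ship[0->1]=2 prod=3 -> [6 10 4 3]
Step 4: demand=5,sold=3 ship[2->3]=2 ship[1->2]=1 ship[0->1]=2 prod=3 -> [7 11 3 2]
Step 5: demand=5,sold=2 ship[2->3]=2 ship[1->2]=1 ship[0->1]=2 prod=3 -> [8 12 2 2]
Step 6: demand=5,sold=2 ship[2->3]=2 ship[1->2]=1 ship[0->1]=2 prod=3 -> [9 13 1 2]
Step 7: demand=5,sold=2 ship[2->3]=1 ship[1->2]=1 ship[0->1]=2 prod=3 -> [10 14 1 1]
Step 8: demand=5,sold=1 ship[2->3]=1 ship[1->2]=1 ship[0->1]=2 prod=3 -> [11 15 1 1]
Step 9: demand=5,sold=1 ship[2->3]=1 ship[1->2]=1 ship[0->1]=2 prod=3 -> [12 16 1 1]
Step 10: demand=5,sold=1 ship[2->3]=1 ship[1->2]=1 ship[0->1]=2 prod=3 -> [13 17 1 1]
Step 11: demand=5,sold=1 ship[2->3]=1 ship[1->2]=1 ship[0->1]=2 prod=3 -> [14 18 1 1]
Step 12: demand=5,sold=1 ship[2->3]=1 ship[1->2]=1 ship[0->1]=2 prod=3 -> [15 19 1 1]
First stockout at step 4

4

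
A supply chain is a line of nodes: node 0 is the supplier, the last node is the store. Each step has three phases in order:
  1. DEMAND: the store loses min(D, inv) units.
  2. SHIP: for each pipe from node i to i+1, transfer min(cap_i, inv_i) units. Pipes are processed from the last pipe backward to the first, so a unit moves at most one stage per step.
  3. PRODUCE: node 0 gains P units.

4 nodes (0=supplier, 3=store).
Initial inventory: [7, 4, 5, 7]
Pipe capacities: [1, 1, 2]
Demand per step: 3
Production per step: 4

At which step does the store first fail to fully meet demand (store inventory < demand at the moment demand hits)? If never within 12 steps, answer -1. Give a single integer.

Step 1: demand=3,sold=3 ship[2->3]=2 ship[1->2]=1 ship[0->1]=1 prod=4 -> [10 4 4 6]
Step 2: demand=3,sold=3 ship[2->3]=2 ship[1->2]=1 ship[0->1]=1 prod=4 -> [13 4 3 5]
Step 3: demand=3,sold=3 ship[2->3]=2 ship[1->2]=1 ship[0->1]=1 prod=4 -> [16 4 2 4]
Step 4: demand=3,sold=3 ship[2->3]=2 ship[1->2]=1 ship[0->1]=1 prod=4 -> [19 4 1 3]
Step 5: demand=3,sold=3 ship[2->3]=1 ship[1->2]=1 ship[0->1]=1 prod=4 -> [22 4 1 1]
Step 6: demand=3,sold=1 ship[2->3]=1 ship[1->2]=1 ship[0->1]=1 prod=4 -> [25 4 1 1]
Step 7: demand=3,sold=1 ship[2->3]=1 ship[1->2]=1 ship[0->1]=1 prod=4 -> [28 4 1 1]
Step 8: demand=3,sold=1 ship[2->3]=1 ship[1->2]=1 ship[0->1]=1 prod=4 -> [31 4 1 1]
Step 9: demand=3,sold=1 ship[2->3]=1 ship[1->2]=1 ship[0->1]=1 prod=4 -> [34 4 1 1]
Step 10: demand=3,sold=1 ship[2->3]=1 ship[1->2]=1 ship[0->1]=1 prod=4 -> [37 4 1 1]
Step 11: demand=3,sold=1 ship[2->3]=1 ship[1->2]=1 ship[0->1]=1 prod=4 -> [40 4 1 1]
Step 12: demand=3,sold=1 ship[2->3]=1 ship[1->2]=1 ship[0->1]=1 prod=4 -> [43 4 1 1]
First stockout at step 6

6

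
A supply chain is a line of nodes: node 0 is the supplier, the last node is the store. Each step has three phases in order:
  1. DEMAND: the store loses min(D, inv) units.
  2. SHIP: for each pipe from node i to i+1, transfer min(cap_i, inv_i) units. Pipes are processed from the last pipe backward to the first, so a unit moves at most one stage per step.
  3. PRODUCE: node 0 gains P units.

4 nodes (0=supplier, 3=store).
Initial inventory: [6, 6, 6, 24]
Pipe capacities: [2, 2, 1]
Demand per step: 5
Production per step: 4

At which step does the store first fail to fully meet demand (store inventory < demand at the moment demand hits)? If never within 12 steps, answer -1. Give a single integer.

Step 1: demand=5,sold=5 ship[2->3]=1 ship[1->2]=2 ship[0->1]=2 prod=4 -> [8 6 7 20]
Step 2: demand=5,sold=5 ship[2->3]=1 ship[1->2]=2 ship[0->1]=2 prod=4 -> [10 6 8 16]
Step 3: demand=5,sold=5 ship[2->3]=1 ship[1->2]=2 ship[0->1]=2 prod=4 -> [12 6 9 12]
Step 4: demand=5,sold=5 ship[2->3]=1 ship[1->2]=2 ship[0->1]=2 prod=4 -> [14 6 10 8]
Step 5: demand=5,sold=5 ship[2->3]=1 ship[1->2]=2 ship[0->1]=2 prod=4 -> [16 6 11 4]
Step 6: demand=5,sold=4 ship[2->3]=1 ship[1->2]=2 ship[0->1]=2 prod=4 -> [18 6 12 1]
Step 7: demand=5,sold=1 ship[2->3]=1 ship[1->2]=2 ship[0->1]=2 prod=4 -> [20 6 13 1]
Step 8: demand=5,sold=1 ship[2->3]=1 ship[1->2]=2 ship[0->1]=2 prod=4 -> [22 6 14 1]
Step 9: demand=5,sold=1 ship[2->3]=1 ship[1->2]=2 ship[0->1]=2 prod=4 -> [24 6 15 1]
Step 10: demand=5,sold=1 ship[2->3]=1 ship[1->2]=2 ship[0->1]=2 prod=4 -> [26 6 16 1]
Step 11: demand=5,sold=1 ship[2->3]=1 ship[1->2]=2 ship[0->1]=2 prod=4 -> [28 6 17 1]
Step 12: demand=5,sold=1 ship[2->3]=1 ship[1->2]=2 ship[0->1]=2 prod=4 -> [30 6 18 1]
First stockout at step 6

6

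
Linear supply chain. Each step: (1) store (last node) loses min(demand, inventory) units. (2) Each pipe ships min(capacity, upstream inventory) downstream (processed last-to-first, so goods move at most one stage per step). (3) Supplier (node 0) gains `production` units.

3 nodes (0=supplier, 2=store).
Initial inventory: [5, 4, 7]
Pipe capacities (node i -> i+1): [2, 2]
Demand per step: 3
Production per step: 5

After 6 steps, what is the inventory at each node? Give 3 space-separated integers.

Step 1: demand=3,sold=3 ship[1->2]=2 ship[0->1]=2 prod=5 -> inv=[8 4 6]
Step 2: demand=3,sold=3 ship[1->2]=2 ship[0->1]=2 prod=5 -> inv=[11 4 5]
Step 3: demand=3,sold=3 ship[1->2]=2 ship[0->1]=2 prod=5 -> inv=[14 4 4]
Step 4: demand=3,sold=3 ship[1->2]=2 ship[0->1]=2 prod=5 -> inv=[17 4 3]
Step 5: demand=3,sold=3 ship[1->2]=2 ship[0->1]=2 prod=5 -> inv=[20 4 2]
Step 6: demand=3,sold=2 ship[1->2]=2 ship[0->1]=2 prod=5 -> inv=[23 4 2]

23 4 2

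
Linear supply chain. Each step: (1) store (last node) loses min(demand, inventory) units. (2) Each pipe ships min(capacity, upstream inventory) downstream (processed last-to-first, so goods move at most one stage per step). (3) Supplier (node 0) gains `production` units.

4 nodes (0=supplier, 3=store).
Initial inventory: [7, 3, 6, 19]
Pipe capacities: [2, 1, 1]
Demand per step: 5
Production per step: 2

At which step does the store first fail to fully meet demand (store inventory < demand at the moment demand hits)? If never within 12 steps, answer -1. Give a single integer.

Step 1: demand=5,sold=5 ship[2->3]=1 ship[1->2]=1 ship[0->1]=2 prod=2 -> [7 4 6 15]
Step 2: demand=5,sold=5 ship[2->3]=1 ship[1->2]=1 ship[0->1]=2 prod=2 -> [7 5 6 11]
Step 3: demand=5,sold=5 ship[2->3]=1 ship[1->2]=1 ship[0->1]=2 prod=2 -> [7 6 6 7]
Step 4: demand=5,sold=5 ship[2->3]=1 ship[1->2]=1 ship[0->1]=2 prod=2 -> [7 7 6 3]
Step 5: demand=5,sold=3 ship[2->3]=1 ship[1->2]=1 ship[0->1]=2 prod=2 -> [7 8 6 1]
Step 6: demand=5,sold=1 ship[2->3]=1 ship[1->2]=1 ship[0->1]=2 prod=2 -> [7 9 6 1]
Step 7: demand=5,sold=1 ship[2->3]=1 ship[1->2]=1 ship[0->1]=2 prod=2 -> [7 10 6 1]
Step 8: demand=5,sold=1 ship[2->3]=1 ship[1->2]=1 ship[0->1]=2 prod=2 -> [7 11 6 1]
Step 9: demand=5,sold=1 ship[2->3]=1 ship[1->2]=1 ship[0->1]=2 prod=2 -> [7 12 6 1]
Step 10: demand=5,sold=1 ship[2->3]=1 ship[1->2]=1 ship[0->1]=2 prod=2 -> [7 13 6 1]
Step 11: demand=5,sold=1 ship[2->3]=1 ship[1->2]=1 ship[0->1]=2 prod=2 -> [7 14 6 1]
Step 12: demand=5,sold=1 ship[2->3]=1 ship[1->2]=1 ship[0->1]=2 prod=2 -> [7 15 6 1]
First stockout at step 5

5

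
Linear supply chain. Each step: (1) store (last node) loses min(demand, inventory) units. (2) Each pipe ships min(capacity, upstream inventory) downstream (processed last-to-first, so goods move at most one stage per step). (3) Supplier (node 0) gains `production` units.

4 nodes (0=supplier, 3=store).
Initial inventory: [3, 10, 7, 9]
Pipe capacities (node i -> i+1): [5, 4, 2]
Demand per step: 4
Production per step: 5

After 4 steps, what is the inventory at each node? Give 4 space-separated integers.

Step 1: demand=4,sold=4 ship[2->3]=2 ship[1->2]=4 ship[0->1]=3 prod=5 -> inv=[5 9 9 7]
Step 2: demand=4,sold=4 ship[2->3]=2 ship[1->2]=4 ship[0->1]=5 prod=5 -> inv=[5 10 11 5]
Step 3: demand=4,sold=4 ship[2->3]=2 ship[1->2]=4 ship[0->1]=5 prod=5 -> inv=[5 11 13 3]
Step 4: demand=4,sold=3 ship[2->3]=2 ship[1->2]=4 ship[0->1]=5 prod=5 -> inv=[5 12 15 2]

5 12 15 2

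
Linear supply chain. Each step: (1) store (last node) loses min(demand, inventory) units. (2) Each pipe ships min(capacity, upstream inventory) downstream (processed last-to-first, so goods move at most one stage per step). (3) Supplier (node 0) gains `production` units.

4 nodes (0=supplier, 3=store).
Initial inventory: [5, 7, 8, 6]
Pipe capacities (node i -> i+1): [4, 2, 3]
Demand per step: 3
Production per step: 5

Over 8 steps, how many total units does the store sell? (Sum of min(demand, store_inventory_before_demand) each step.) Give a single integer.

Step 1: sold=3 (running total=3) -> [6 9 7 6]
Step 2: sold=3 (running total=6) -> [7 11 6 6]
Step 3: sold=3 (running total=9) -> [8 13 5 6]
Step 4: sold=3 (running total=12) -> [9 15 4 6]
Step 5: sold=3 (running total=15) -> [10 17 3 6]
Step 6: sold=3 (running total=18) -> [11 19 2 6]
Step 7: sold=3 (running total=21) -> [12 21 2 5]
Step 8: sold=3 (running total=24) -> [13 23 2 4]

Answer: 24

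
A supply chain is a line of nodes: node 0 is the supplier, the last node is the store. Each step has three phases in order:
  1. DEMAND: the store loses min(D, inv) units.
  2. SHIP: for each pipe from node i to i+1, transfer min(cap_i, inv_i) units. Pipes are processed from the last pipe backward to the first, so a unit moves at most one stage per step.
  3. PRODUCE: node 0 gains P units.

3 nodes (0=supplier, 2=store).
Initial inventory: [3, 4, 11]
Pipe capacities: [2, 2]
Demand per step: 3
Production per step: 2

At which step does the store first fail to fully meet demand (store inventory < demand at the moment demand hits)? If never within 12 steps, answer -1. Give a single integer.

Step 1: demand=3,sold=3 ship[1->2]=2 ship[0->1]=2 prod=2 -> [3 4 10]
Step 2: demand=3,sold=3 ship[1->2]=2 ship[0->1]=2 prod=2 -> [3 4 9]
Step 3: demand=3,sold=3 ship[1->2]=2 ship[0->1]=2 prod=2 -> [3 4 8]
Step 4: demand=3,sold=3 ship[1->2]=2 ship[0->1]=2 prod=2 -> [3 4 7]
Step 5: demand=3,sold=3 ship[1->2]=2 ship[0->1]=2 prod=2 -> [3 4 6]
Step 6: demand=3,sold=3 ship[1->2]=2 ship[0->1]=2 prod=2 -> [3 4 5]
Step 7: demand=3,sold=3 ship[1->2]=2 ship[0->1]=2 prod=2 -> [3 4 4]
Step 8: demand=3,sold=3 ship[1->2]=2 ship[0->1]=2 prod=2 -> [3 4 3]
Step 9: demand=3,sold=3 ship[1->2]=2 ship[0->1]=2 prod=2 -> [3 4 2]
Step 10: demand=3,sold=2 ship[1->2]=2 ship[0->1]=2 prod=2 -> [3 4 2]
Step 11: demand=3,sold=2 ship[1->2]=2 ship[0->1]=2 prod=2 -> [3 4 2]
Step 12: demand=3,sold=2 ship[1->2]=2 ship[0->1]=2 prod=2 -> [3 4 2]
First stockout at step 10

10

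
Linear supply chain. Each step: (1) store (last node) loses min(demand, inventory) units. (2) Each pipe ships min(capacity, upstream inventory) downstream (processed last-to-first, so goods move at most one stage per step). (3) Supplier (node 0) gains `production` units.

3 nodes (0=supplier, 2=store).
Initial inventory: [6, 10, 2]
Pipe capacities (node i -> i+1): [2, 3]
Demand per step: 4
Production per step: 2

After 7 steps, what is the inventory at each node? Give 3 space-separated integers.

Step 1: demand=4,sold=2 ship[1->2]=3 ship[0->1]=2 prod=2 -> inv=[6 9 3]
Step 2: demand=4,sold=3 ship[1->2]=3 ship[0->1]=2 prod=2 -> inv=[6 8 3]
Step 3: demand=4,sold=3 ship[1->2]=3 ship[0->1]=2 prod=2 -> inv=[6 7 3]
Step 4: demand=4,sold=3 ship[1->2]=3 ship[0->1]=2 prod=2 -> inv=[6 6 3]
Step 5: demand=4,sold=3 ship[1->2]=3 ship[0->1]=2 prod=2 -> inv=[6 5 3]
Step 6: demand=4,sold=3 ship[1->2]=3 ship[0->1]=2 prod=2 -> inv=[6 4 3]
Step 7: demand=4,sold=3 ship[1->2]=3 ship[0->1]=2 prod=2 -> inv=[6 3 3]

6 3 3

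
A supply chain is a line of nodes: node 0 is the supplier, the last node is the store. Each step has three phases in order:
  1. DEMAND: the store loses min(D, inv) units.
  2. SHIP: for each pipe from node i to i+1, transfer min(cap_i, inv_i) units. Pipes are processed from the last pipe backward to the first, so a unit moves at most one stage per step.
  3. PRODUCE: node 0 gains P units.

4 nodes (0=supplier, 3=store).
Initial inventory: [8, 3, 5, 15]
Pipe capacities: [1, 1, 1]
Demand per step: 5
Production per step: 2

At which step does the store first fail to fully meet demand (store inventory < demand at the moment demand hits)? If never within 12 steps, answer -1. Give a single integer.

Step 1: demand=5,sold=5 ship[2->3]=1 ship[1->2]=1 ship[0->1]=1 prod=2 -> [9 3 5 11]
Step 2: demand=5,sold=5 ship[2->3]=1 ship[1->2]=1 ship[0->1]=1 prod=2 -> [10 3 5 7]
Step 3: demand=5,sold=5 ship[2->3]=1 ship[1->2]=1 ship[0->1]=1 prod=2 -> [11 3 5 3]
Step 4: demand=5,sold=3 ship[2->3]=1 ship[1->2]=1 ship[0->1]=1 prod=2 -> [12 3 5 1]
Step 5: demand=5,sold=1 ship[2->3]=1 ship[1->2]=1 ship[0->1]=1 prod=2 -> [13 3 5 1]
Step 6: demand=5,sold=1 ship[2->3]=1 ship[1->2]=1 ship[0->1]=1 prod=2 -> [14 3 5 1]
Step 7: demand=5,sold=1 ship[2->3]=1 ship[1->2]=1 ship[0->1]=1 prod=2 -> [15 3 5 1]
Step 8: demand=5,sold=1 ship[2->3]=1 ship[1->2]=1 ship[0->1]=1 prod=2 -> [16 3 5 1]
Step 9: demand=5,sold=1 ship[2->3]=1 ship[1->2]=1 ship[0->1]=1 prod=2 -> [17 3 5 1]
Step 10: demand=5,sold=1 ship[2->3]=1 ship[1->2]=1 ship[0->1]=1 prod=2 -> [18 3 5 1]
Step 11: demand=5,sold=1 ship[2->3]=1 ship[1->2]=1 ship[0->1]=1 prod=2 -> [19 3 5 1]
Step 12: demand=5,sold=1 ship[2->3]=1 ship[1->2]=1 ship[0->1]=1 prod=2 -> [20 3 5 1]
First stockout at step 4

4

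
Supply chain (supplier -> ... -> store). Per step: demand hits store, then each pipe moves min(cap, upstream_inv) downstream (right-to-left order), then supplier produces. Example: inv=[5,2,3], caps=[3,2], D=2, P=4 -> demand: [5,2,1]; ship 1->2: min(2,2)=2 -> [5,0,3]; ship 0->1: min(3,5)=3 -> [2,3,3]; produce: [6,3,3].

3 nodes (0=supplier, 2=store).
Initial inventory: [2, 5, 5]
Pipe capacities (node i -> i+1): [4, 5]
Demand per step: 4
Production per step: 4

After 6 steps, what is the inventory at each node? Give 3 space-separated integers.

Step 1: demand=4,sold=4 ship[1->2]=5 ship[0->1]=2 prod=4 -> inv=[4 2 6]
Step 2: demand=4,sold=4 ship[1->2]=2 ship[0->1]=4 prod=4 -> inv=[4 4 4]
Step 3: demand=4,sold=4 ship[1->2]=4 ship[0->1]=4 prod=4 -> inv=[4 4 4]
Step 4: demand=4,sold=4 ship[1->2]=4 ship[0->1]=4 prod=4 -> inv=[4 4 4]
Step 5: demand=4,sold=4 ship[1->2]=4 ship[0->1]=4 prod=4 -> inv=[4 4 4]
Step 6: demand=4,sold=4 ship[1->2]=4 ship[0->1]=4 prod=4 -> inv=[4 4 4]

4 4 4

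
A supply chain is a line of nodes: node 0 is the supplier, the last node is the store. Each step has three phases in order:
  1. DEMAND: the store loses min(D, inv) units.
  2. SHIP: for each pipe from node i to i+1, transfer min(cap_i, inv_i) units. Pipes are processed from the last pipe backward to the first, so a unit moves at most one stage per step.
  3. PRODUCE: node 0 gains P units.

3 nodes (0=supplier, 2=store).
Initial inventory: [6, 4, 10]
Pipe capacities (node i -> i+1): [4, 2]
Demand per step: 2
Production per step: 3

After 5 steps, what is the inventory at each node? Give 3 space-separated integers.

Step 1: demand=2,sold=2 ship[1->2]=2 ship[0->1]=4 prod=3 -> inv=[5 6 10]
Step 2: demand=2,sold=2 ship[1->2]=2 ship[0->1]=4 prod=3 -> inv=[4 8 10]
Step 3: demand=2,sold=2 ship[1->2]=2 ship[0->1]=4 prod=3 -> inv=[3 10 10]
Step 4: demand=2,sold=2 ship[1->2]=2 ship[0->1]=3 prod=3 -> inv=[3 11 10]
Step 5: demand=2,sold=2 ship[1->2]=2 ship[0->1]=3 prod=3 -> inv=[3 12 10]

3 12 10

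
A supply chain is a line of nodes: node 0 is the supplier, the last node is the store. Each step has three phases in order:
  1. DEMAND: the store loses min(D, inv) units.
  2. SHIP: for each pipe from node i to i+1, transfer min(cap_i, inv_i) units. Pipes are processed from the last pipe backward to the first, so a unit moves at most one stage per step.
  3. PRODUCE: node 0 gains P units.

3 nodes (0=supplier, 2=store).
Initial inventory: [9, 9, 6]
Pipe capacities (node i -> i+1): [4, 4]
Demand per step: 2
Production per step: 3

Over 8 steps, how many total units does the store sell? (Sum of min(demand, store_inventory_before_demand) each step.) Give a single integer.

Step 1: sold=2 (running total=2) -> [8 9 8]
Step 2: sold=2 (running total=4) -> [7 9 10]
Step 3: sold=2 (running total=6) -> [6 9 12]
Step 4: sold=2 (running total=8) -> [5 9 14]
Step 5: sold=2 (running total=10) -> [4 9 16]
Step 6: sold=2 (running total=12) -> [3 9 18]
Step 7: sold=2 (running total=14) -> [3 8 20]
Step 8: sold=2 (running total=16) -> [3 7 22]

Answer: 16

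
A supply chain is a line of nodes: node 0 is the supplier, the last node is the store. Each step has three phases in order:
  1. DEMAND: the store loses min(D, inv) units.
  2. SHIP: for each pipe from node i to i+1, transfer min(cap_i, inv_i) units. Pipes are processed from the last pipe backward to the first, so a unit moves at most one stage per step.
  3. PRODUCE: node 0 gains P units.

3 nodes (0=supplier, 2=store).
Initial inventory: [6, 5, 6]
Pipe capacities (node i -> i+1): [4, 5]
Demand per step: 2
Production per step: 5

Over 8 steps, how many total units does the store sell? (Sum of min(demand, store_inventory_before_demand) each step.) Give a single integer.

Answer: 16

Derivation:
Step 1: sold=2 (running total=2) -> [7 4 9]
Step 2: sold=2 (running total=4) -> [8 4 11]
Step 3: sold=2 (running total=6) -> [9 4 13]
Step 4: sold=2 (running total=8) -> [10 4 15]
Step 5: sold=2 (running total=10) -> [11 4 17]
Step 6: sold=2 (running total=12) -> [12 4 19]
Step 7: sold=2 (running total=14) -> [13 4 21]
Step 8: sold=2 (running total=16) -> [14 4 23]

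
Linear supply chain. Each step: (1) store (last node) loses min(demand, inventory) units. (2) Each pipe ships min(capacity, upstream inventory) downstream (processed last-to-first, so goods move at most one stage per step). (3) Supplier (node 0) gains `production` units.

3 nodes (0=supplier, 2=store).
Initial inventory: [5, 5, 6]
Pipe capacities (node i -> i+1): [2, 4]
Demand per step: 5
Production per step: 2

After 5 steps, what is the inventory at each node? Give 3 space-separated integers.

Step 1: demand=5,sold=5 ship[1->2]=4 ship[0->1]=2 prod=2 -> inv=[5 3 5]
Step 2: demand=5,sold=5 ship[1->2]=3 ship[0->1]=2 prod=2 -> inv=[5 2 3]
Step 3: demand=5,sold=3 ship[1->2]=2 ship[0->1]=2 prod=2 -> inv=[5 2 2]
Step 4: demand=5,sold=2 ship[1->2]=2 ship[0->1]=2 prod=2 -> inv=[5 2 2]
Step 5: demand=5,sold=2 ship[1->2]=2 ship[0->1]=2 prod=2 -> inv=[5 2 2]

5 2 2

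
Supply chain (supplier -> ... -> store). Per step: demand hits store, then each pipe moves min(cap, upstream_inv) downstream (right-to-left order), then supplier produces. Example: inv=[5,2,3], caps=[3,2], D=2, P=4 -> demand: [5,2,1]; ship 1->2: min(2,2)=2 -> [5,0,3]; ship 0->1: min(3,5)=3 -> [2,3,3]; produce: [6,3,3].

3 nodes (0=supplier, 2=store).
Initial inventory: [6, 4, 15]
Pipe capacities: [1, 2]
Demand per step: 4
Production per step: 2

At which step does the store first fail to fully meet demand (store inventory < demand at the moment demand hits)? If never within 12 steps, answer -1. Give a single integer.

Step 1: demand=4,sold=4 ship[1->2]=2 ship[0->1]=1 prod=2 -> [7 3 13]
Step 2: demand=4,sold=4 ship[1->2]=2 ship[0->1]=1 prod=2 -> [8 2 11]
Step 3: demand=4,sold=4 ship[1->2]=2 ship[0->1]=1 prod=2 -> [9 1 9]
Step 4: demand=4,sold=4 ship[1->2]=1 ship[0->1]=1 prod=2 -> [10 1 6]
Step 5: demand=4,sold=4 ship[1->2]=1 ship[0->1]=1 prod=2 -> [11 1 3]
Step 6: demand=4,sold=3 ship[1->2]=1 ship[0->1]=1 prod=2 -> [12 1 1]
Step 7: demand=4,sold=1 ship[1->2]=1 ship[0->1]=1 prod=2 -> [13 1 1]
Step 8: demand=4,sold=1 ship[1->2]=1 ship[0->1]=1 prod=2 -> [14 1 1]
Step 9: demand=4,sold=1 ship[1->2]=1 ship[0->1]=1 prod=2 -> [15 1 1]
Step 10: demand=4,sold=1 ship[1->2]=1 ship[0->1]=1 prod=2 -> [16 1 1]
Step 11: demand=4,sold=1 ship[1->2]=1 ship[0->1]=1 prod=2 -> [17 1 1]
Step 12: demand=4,sold=1 ship[1->2]=1 ship[0->1]=1 prod=2 -> [18 1 1]
First stockout at step 6

6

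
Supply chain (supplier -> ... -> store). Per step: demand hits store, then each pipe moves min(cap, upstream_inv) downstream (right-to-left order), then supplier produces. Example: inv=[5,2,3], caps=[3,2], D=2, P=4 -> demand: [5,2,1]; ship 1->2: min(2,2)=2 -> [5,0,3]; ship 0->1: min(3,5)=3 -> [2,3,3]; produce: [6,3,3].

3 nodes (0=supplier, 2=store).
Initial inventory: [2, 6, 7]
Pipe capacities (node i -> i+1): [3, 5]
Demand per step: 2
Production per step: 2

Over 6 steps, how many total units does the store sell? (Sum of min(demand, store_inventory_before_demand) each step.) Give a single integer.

Answer: 12

Derivation:
Step 1: sold=2 (running total=2) -> [2 3 10]
Step 2: sold=2 (running total=4) -> [2 2 11]
Step 3: sold=2 (running total=6) -> [2 2 11]
Step 4: sold=2 (running total=8) -> [2 2 11]
Step 5: sold=2 (running total=10) -> [2 2 11]
Step 6: sold=2 (running total=12) -> [2 2 11]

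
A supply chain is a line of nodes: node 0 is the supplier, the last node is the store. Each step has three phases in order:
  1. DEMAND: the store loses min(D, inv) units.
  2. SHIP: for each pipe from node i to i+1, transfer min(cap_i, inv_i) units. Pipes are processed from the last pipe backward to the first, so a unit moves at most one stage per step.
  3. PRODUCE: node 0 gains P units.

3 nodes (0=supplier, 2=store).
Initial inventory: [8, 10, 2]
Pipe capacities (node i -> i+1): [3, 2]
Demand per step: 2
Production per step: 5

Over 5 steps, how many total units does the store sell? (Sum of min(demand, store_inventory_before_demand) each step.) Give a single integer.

Step 1: sold=2 (running total=2) -> [10 11 2]
Step 2: sold=2 (running total=4) -> [12 12 2]
Step 3: sold=2 (running total=6) -> [14 13 2]
Step 4: sold=2 (running total=8) -> [16 14 2]
Step 5: sold=2 (running total=10) -> [18 15 2]

Answer: 10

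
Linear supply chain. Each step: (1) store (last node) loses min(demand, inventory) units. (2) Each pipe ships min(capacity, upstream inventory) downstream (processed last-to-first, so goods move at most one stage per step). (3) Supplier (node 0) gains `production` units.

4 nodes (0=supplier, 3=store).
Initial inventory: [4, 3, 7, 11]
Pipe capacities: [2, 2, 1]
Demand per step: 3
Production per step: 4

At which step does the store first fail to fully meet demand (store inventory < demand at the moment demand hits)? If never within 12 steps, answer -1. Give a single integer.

Step 1: demand=3,sold=3 ship[2->3]=1 ship[1->2]=2 ship[0->1]=2 prod=4 -> [6 3 8 9]
Step 2: demand=3,sold=3 ship[2->3]=1 ship[1->2]=2 ship[0->1]=2 prod=4 -> [8 3 9 7]
Step 3: demand=3,sold=3 ship[2->3]=1 ship[1->2]=2 ship[0->1]=2 prod=4 -> [10 3 10 5]
Step 4: demand=3,sold=3 ship[2->3]=1 ship[1->2]=2 ship[0->1]=2 prod=4 -> [12 3 11 3]
Step 5: demand=3,sold=3 ship[2->3]=1 ship[1->2]=2 ship[0->1]=2 prod=4 -> [14 3 12 1]
Step 6: demand=3,sold=1 ship[2->3]=1 ship[1->2]=2 ship[0->1]=2 prod=4 -> [16 3 13 1]
Step 7: demand=3,sold=1 ship[2->3]=1 ship[1->2]=2 ship[0->1]=2 prod=4 -> [18 3 14 1]
Step 8: demand=3,sold=1 ship[2->3]=1 ship[1->2]=2 ship[0->1]=2 prod=4 -> [20 3 15 1]
Step 9: demand=3,sold=1 ship[2->3]=1 ship[1->2]=2 ship[0->1]=2 prod=4 -> [22 3 16 1]
Step 10: demand=3,sold=1 ship[2->3]=1 ship[1->2]=2 ship[0->1]=2 prod=4 -> [24 3 17 1]
Step 11: demand=3,sold=1 ship[2->3]=1 ship[1->2]=2 ship[0->1]=2 prod=4 -> [26 3 18 1]
Step 12: demand=3,sold=1 ship[2->3]=1 ship[1->2]=2 ship[0->1]=2 prod=4 -> [28 3 19 1]
First stockout at step 6

6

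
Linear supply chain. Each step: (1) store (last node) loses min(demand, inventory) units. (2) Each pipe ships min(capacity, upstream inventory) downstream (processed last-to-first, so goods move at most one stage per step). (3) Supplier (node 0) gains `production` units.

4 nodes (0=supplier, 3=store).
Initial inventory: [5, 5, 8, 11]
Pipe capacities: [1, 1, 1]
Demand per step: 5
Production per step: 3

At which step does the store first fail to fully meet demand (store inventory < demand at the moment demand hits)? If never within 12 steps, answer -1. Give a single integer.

Step 1: demand=5,sold=5 ship[2->3]=1 ship[1->2]=1 ship[0->1]=1 prod=3 -> [7 5 8 7]
Step 2: demand=5,sold=5 ship[2->3]=1 ship[1->2]=1 ship[0->1]=1 prod=3 -> [9 5 8 3]
Step 3: demand=5,sold=3 ship[2->3]=1 ship[1->2]=1 ship[0->1]=1 prod=3 -> [11 5 8 1]
Step 4: demand=5,sold=1 ship[2->3]=1 ship[1->2]=1 ship[0->1]=1 prod=3 -> [13 5 8 1]
Step 5: demand=5,sold=1 ship[2->3]=1 ship[1->2]=1 ship[0->1]=1 prod=3 -> [15 5 8 1]
Step 6: demand=5,sold=1 ship[2->3]=1 ship[1->2]=1 ship[0->1]=1 prod=3 -> [17 5 8 1]
Step 7: demand=5,sold=1 ship[2->3]=1 ship[1->2]=1 ship[0->1]=1 prod=3 -> [19 5 8 1]
Step 8: demand=5,sold=1 ship[2->3]=1 ship[1->2]=1 ship[0->1]=1 prod=3 -> [21 5 8 1]
Step 9: demand=5,sold=1 ship[2->3]=1 ship[1->2]=1 ship[0->1]=1 prod=3 -> [23 5 8 1]
Step 10: demand=5,sold=1 ship[2->3]=1 ship[1->2]=1 ship[0->1]=1 prod=3 -> [25 5 8 1]
Step 11: demand=5,sold=1 ship[2->3]=1 ship[1->2]=1 ship[0->1]=1 prod=3 -> [27 5 8 1]
Step 12: demand=5,sold=1 ship[2->3]=1 ship[1->2]=1 ship[0->1]=1 prod=3 -> [29 5 8 1]
First stockout at step 3

3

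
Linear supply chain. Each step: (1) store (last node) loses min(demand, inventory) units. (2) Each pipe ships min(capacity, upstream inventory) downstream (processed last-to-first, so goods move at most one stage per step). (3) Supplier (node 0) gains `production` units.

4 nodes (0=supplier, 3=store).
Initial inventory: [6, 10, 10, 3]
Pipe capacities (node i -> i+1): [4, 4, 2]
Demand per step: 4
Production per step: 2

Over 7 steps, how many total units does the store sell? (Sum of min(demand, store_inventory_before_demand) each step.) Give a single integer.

Step 1: sold=3 (running total=3) -> [4 10 12 2]
Step 2: sold=2 (running total=5) -> [2 10 14 2]
Step 3: sold=2 (running total=7) -> [2 8 16 2]
Step 4: sold=2 (running total=9) -> [2 6 18 2]
Step 5: sold=2 (running total=11) -> [2 4 20 2]
Step 6: sold=2 (running total=13) -> [2 2 22 2]
Step 7: sold=2 (running total=15) -> [2 2 22 2]

Answer: 15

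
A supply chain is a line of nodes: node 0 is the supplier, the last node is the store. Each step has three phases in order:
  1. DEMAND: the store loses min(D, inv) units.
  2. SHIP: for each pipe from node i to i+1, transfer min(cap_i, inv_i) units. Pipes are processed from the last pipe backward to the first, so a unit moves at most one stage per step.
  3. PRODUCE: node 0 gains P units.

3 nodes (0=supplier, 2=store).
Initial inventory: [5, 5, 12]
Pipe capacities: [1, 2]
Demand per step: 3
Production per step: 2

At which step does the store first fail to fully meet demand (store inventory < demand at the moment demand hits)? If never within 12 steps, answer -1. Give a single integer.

Step 1: demand=3,sold=3 ship[1->2]=2 ship[0->1]=1 prod=2 -> [6 4 11]
Step 2: demand=3,sold=3 ship[1->2]=2 ship[0->1]=1 prod=2 -> [7 3 10]
Step 3: demand=3,sold=3 ship[1->2]=2 ship[0->1]=1 prod=2 -> [8 2 9]
Step 4: demand=3,sold=3 ship[1->2]=2 ship[0->1]=1 prod=2 -> [9 1 8]
Step 5: demand=3,sold=3 ship[1->2]=1 ship[0->1]=1 prod=2 -> [10 1 6]
Step 6: demand=3,sold=3 ship[1->2]=1 ship[0->1]=1 prod=2 -> [11 1 4]
Step 7: demand=3,sold=3 ship[1->2]=1 ship[0->1]=1 prod=2 -> [12 1 2]
Step 8: demand=3,sold=2 ship[1->2]=1 ship[0->1]=1 prod=2 -> [13 1 1]
Step 9: demand=3,sold=1 ship[1->2]=1 ship[0->1]=1 prod=2 -> [14 1 1]
Step 10: demand=3,sold=1 ship[1->2]=1 ship[0->1]=1 prod=2 -> [15 1 1]
Step 11: demand=3,sold=1 ship[1->2]=1 ship[0->1]=1 prod=2 -> [16 1 1]
Step 12: demand=3,sold=1 ship[1->2]=1 ship[0->1]=1 prod=2 -> [17 1 1]
First stockout at step 8

8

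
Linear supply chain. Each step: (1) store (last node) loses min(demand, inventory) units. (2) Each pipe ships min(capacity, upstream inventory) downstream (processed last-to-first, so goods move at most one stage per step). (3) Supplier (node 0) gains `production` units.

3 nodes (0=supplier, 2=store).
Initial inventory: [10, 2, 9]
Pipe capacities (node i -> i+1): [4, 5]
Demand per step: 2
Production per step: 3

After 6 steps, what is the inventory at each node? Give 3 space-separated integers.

Step 1: demand=2,sold=2 ship[1->2]=2 ship[0->1]=4 prod=3 -> inv=[9 4 9]
Step 2: demand=2,sold=2 ship[1->2]=4 ship[0->1]=4 prod=3 -> inv=[8 4 11]
Step 3: demand=2,sold=2 ship[1->2]=4 ship[0->1]=4 prod=3 -> inv=[7 4 13]
Step 4: demand=2,sold=2 ship[1->2]=4 ship[0->1]=4 prod=3 -> inv=[6 4 15]
Step 5: demand=2,sold=2 ship[1->2]=4 ship[0->1]=4 prod=3 -> inv=[5 4 17]
Step 6: demand=2,sold=2 ship[1->2]=4 ship[0->1]=4 prod=3 -> inv=[4 4 19]

4 4 19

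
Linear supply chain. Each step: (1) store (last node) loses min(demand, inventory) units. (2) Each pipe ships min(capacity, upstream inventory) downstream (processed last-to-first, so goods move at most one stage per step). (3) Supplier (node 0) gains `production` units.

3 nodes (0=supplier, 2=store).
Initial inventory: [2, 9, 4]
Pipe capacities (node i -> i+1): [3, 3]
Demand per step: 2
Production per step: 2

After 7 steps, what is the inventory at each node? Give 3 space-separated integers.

Step 1: demand=2,sold=2 ship[1->2]=3 ship[0->1]=2 prod=2 -> inv=[2 8 5]
Step 2: demand=2,sold=2 ship[1->2]=3 ship[0->1]=2 prod=2 -> inv=[2 7 6]
Step 3: demand=2,sold=2 ship[1->2]=3 ship[0->1]=2 prod=2 -> inv=[2 6 7]
Step 4: demand=2,sold=2 ship[1->2]=3 ship[0->1]=2 prod=2 -> inv=[2 5 8]
Step 5: demand=2,sold=2 ship[1->2]=3 ship[0->1]=2 prod=2 -> inv=[2 4 9]
Step 6: demand=2,sold=2 ship[1->2]=3 ship[0->1]=2 prod=2 -> inv=[2 3 10]
Step 7: demand=2,sold=2 ship[1->2]=3 ship[0->1]=2 prod=2 -> inv=[2 2 11]

2 2 11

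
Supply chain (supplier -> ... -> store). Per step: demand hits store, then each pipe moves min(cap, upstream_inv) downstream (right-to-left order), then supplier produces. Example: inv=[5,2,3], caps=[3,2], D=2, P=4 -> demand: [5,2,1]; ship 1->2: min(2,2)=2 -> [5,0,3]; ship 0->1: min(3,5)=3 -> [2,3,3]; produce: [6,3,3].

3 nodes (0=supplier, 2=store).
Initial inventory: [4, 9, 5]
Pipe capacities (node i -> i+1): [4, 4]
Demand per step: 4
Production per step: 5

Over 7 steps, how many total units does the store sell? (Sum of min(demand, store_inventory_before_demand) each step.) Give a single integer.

Step 1: sold=4 (running total=4) -> [5 9 5]
Step 2: sold=4 (running total=8) -> [6 9 5]
Step 3: sold=4 (running total=12) -> [7 9 5]
Step 4: sold=4 (running total=16) -> [8 9 5]
Step 5: sold=4 (running total=20) -> [9 9 5]
Step 6: sold=4 (running total=24) -> [10 9 5]
Step 7: sold=4 (running total=28) -> [11 9 5]

Answer: 28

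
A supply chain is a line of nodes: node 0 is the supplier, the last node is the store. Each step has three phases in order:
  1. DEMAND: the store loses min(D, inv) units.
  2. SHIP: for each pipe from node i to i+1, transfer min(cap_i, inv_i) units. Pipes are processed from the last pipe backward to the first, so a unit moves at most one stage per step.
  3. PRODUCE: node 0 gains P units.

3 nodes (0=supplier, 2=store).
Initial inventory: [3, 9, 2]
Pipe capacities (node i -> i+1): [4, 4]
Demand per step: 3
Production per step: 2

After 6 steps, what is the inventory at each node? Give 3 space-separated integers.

Step 1: demand=3,sold=2 ship[1->2]=4 ship[0->1]=3 prod=2 -> inv=[2 8 4]
Step 2: demand=3,sold=3 ship[1->2]=4 ship[0->1]=2 prod=2 -> inv=[2 6 5]
Step 3: demand=3,sold=3 ship[1->2]=4 ship[0->1]=2 prod=2 -> inv=[2 4 6]
Step 4: demand=3,sold=3 ship[1->2]=4 ship[0->1]=2 prod=2 -> inv=[2 2 7]
Step 5: demand=3,sold=3 ship[1->2]=2 ship[0->1]=2 prod=2 -> inv=[2 2 6]
Step 6: demand=3,sold=3 ship[1->2]=2 ship[0->1]=2 prod=2 -> inv=[2 2 5]

2 2 5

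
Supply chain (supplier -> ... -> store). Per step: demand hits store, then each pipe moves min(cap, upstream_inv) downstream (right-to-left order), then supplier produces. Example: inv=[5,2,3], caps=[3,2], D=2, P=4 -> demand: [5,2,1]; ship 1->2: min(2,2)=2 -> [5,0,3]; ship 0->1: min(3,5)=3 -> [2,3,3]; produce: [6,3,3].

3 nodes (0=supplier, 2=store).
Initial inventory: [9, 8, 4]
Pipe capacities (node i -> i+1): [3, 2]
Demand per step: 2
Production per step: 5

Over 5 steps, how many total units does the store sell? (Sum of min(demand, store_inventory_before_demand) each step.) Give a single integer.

Step 1: sold=2 (running total=2) -> [11 9 4]
Step 2: sold=2 (running total=4) -> [13 10 4]
Step 3: sold=2 (running total=6) -> [15 11 4]
Step 4: sold=2 (running total=8) -> [17 12 4]
Step 5: sold=2 (running total=10) -> [19 13 4]

Answer: 10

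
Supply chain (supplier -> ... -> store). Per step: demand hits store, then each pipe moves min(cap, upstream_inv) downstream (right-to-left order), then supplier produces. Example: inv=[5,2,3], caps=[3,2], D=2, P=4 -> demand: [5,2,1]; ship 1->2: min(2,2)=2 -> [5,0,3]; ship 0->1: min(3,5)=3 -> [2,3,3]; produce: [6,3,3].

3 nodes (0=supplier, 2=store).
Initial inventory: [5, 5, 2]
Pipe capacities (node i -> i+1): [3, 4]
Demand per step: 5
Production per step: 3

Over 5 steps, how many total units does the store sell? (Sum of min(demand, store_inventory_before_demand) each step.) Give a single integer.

Step 1: sold=2 (running total=2) -> [5 4 4]
Step 2: sold=4 (running total=6) -> [5 3 4]
Step 3: sold=4 (running total=10) -> [5 3 3]
Step 4: sold=3 (running total=13) -> [5 3 3]
Step 5: sold=3 (running total=16) -> [5 3 3]

Answer: 16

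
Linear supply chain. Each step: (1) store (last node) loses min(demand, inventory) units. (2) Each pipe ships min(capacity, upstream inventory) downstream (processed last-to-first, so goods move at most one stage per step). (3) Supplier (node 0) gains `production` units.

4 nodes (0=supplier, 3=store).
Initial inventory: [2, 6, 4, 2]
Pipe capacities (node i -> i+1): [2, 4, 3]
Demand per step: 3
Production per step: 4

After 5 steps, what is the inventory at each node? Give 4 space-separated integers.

Step 1: demand=3,sold=2 ship[2->3]=3 ship[1->2]=4 ship[0->1]=2 prod=4 -> inv=[4 4 5 3]
Step 2: demand=3,sold=3 ship[2->3]=3 ship[1->2]=4 ship[0->1]=2 prod=4 -> inv=[6 2 6 3]
Step 3: demand=3,sold=3 ship[2->3]=3 ship[1->2]=2 ship[0->1]=2 prod=4 -> inv=[8 2 5 3]
Step 4: demand=3,sold=3 ship[2->3]=3 ship[1->2]=2 ship[0->1]=2 prod=4 -> inv=[10 2 4 3]
Step 5: demand=3,sold=3 ship[2->3]=3 ship[1->2]=2 ship[0->1]=2 prod=4 -> inv=[12 2 3 3]

12 2 3 3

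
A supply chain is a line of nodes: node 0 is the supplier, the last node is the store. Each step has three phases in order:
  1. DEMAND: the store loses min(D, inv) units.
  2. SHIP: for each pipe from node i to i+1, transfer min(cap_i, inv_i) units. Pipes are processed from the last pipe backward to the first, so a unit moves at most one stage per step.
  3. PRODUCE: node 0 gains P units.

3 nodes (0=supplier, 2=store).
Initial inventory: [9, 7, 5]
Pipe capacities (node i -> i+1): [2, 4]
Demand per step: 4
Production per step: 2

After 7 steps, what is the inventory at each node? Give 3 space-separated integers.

Step 1: demand=4,sold=4 ship[1->2]=4 ship[0->1]=2 prod=2 -> inv=[9 5 5]
Step 2: demand=4,sold=4 ship[1->2]=4 ship[0->1]=2 prod=2 -> inv=[9 3 5]
Step 3: demand=4,sold=4 ship[1->2]=3 ship[0->1]=2 prod=2 -> inv=[9 2 4]
Step 4: demand=4,sold=4 ship[1->2]=2 ship[0->1]=2 prod=2 -> inv=[9 2 2]
Step 5: demand=4,sold=2 ship[1->2]=2 ship[0->1]=2 prod=2 -> inv=[9 2 2]
Step 6: demand=4,sold=2 ship[1->2]=2 ship[0->1]=2 prod=2 -> inv=[9 2 2]
Step 7: demand=4,sold=2 ship[1->2]=2 ship[0->1]=2 prod=2 -> inv=[9 2 2]

9 2 2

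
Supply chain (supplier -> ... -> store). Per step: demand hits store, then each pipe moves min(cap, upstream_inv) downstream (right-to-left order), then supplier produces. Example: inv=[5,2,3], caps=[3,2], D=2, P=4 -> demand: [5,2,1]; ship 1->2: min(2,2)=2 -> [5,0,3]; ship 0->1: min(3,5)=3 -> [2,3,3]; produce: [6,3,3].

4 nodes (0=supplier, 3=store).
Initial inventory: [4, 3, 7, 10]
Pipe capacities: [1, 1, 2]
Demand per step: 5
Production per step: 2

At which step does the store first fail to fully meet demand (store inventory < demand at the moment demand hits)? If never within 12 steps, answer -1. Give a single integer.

Step 1: demand=5,sold=5 ship[2->3]=2 ship[1->2]=1 ship[0->1]=1 prod=2 -> [5 3 6 7]
Step 2: demand=5,sold=5 ship[2->3]=2 ship[1->2]=1 ship[0->1]=1 prod=2 -> [6 3 5 4]
Step 3: demand=5,sold=4 ship[2->3]=2 ship[1->2]=1 ship[0->1]=1 prod=2 -> [7 3 4 2]
Step 4: demand=5,sold=2 ship[2->3]=2 ship[1->2]=1 ship[0->1]=1 prod=2 -> [8 3 3 2]
Step 5: demand=5,sold=2 ship[2->3]=2 ship[1->2]=1 ship[0->1]=1 prod=2 -> [9 3 2 2]
Step 6: demand=5,sold=2 ship[2->3]=2 ship[1->2]=1 ship[0->1]=1 prod=2 -> [10 3 1 2]
Step 7: demand=5,sold=2 ship[2->3]=1 ship[1->2]=1 ship[0->1]=1 prod=2 -> [11 3 1 1]
Step 8: demand=5,sold=1 ship[2->3]=1 ship[1->2]=1 ship[0->1]=1 prod=2 -> [12 3 1 1]
Step 9: demand=5,sold=1 ship[2->3]=1 ship[1->2]=1 ship[0->1]=1 prod=2 -> [13 3 1 1]
Step 10: demand=5,sold=1 ship[2->3]=1 ship[1->2]=1 ship[0->1]=1 prod=2 -> [14 3 1 1]
Step 11: demand=5,sold=1 ship[2->3]=1 ship[1->2]=1 ship[0->1]=1 prod=2 -> [15 3 1 1]
Step 12: demand=5,sold=1 ship[2->3]=1 ship[1->2]=1 ship[0->1]=1 prod=2 -> [16 3 1 1]
First stockout at step 3

3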